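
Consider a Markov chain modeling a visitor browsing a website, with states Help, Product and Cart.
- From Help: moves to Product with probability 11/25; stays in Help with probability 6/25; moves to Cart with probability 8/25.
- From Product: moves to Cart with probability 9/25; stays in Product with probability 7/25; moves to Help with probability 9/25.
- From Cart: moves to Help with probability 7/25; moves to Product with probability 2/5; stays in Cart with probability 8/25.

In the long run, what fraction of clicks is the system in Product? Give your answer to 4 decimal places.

Let the stationary distribution be π with π = πP and π_1 + π_2 + π_3 = 1.
π_1 = 0.24·π_1 + 0.36·π_2 + 0.28·π_3
π_2 = 0.44·π_1 + 0.28·π_2 + 0.4·π_3
Solving with the normalization constraint gives π = (0.2975, 0.3678, 0.3347).
So the stationary probability of Product is 0.3678.

0.3678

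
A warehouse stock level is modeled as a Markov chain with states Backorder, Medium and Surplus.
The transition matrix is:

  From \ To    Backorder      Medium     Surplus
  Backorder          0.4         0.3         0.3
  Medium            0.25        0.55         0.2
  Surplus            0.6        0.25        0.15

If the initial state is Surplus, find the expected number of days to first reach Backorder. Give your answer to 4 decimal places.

Let t(s) be the expected number of days to first reach Backorder from state s, with t(Backorder) = 0. Conditioning on the first day:
t(Medium) = 1 + 0.55·t(Medium) + 0.2·t(Surplus)
t(Surplus) = 1 + 0.25·t(Medium) + 0.15·t(Surplus)
Solving: t(Medium) = 3.1579, t(Surplus) = 2.1053.
Expected days from Surplus to Backorder: 2.1053.

2.1053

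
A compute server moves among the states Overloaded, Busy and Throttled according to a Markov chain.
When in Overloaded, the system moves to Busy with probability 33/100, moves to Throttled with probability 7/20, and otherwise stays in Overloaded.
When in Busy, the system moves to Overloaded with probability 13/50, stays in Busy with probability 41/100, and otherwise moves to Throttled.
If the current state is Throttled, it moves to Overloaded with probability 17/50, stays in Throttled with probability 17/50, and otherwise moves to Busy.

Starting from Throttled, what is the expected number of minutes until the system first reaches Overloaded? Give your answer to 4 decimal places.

Let t(s) be the expected number of minutes to first reach Overloaded from state s, with t(Overloaded) = 0. Conditioning on the first minute:
t(Busy) = 1 + 0.41·t(Busy) + 0.33·t(Throttled)
t(Throttled) = 1 + 0.32·t(Busy) + 0.34·t(Throttled)
Solving: t(Busy) = 3.4884, t(Throttled) = 3.2065.
Expected minutes from Throttled to Overloaded: 3.2065.

3.2065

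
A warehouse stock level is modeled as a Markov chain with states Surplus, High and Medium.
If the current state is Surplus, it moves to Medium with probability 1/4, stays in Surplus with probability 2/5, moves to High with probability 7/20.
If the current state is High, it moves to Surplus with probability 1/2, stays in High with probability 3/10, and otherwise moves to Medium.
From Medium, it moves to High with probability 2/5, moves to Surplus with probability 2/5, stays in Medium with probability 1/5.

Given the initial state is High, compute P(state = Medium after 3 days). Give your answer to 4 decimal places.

0.2215

Propagate the distribution vector 3 days from High.
After 0 days: (0.0000, 1.0000, 0.0000)
After 1 day: (0.5000, 0.3000, 0.2000)
After 2 days: (0.4300, 0.3450, 0.2250)
After 3 days: (0.4345, 0.3440, 0.2215)
P(in Medium after 3 days) = 0.2215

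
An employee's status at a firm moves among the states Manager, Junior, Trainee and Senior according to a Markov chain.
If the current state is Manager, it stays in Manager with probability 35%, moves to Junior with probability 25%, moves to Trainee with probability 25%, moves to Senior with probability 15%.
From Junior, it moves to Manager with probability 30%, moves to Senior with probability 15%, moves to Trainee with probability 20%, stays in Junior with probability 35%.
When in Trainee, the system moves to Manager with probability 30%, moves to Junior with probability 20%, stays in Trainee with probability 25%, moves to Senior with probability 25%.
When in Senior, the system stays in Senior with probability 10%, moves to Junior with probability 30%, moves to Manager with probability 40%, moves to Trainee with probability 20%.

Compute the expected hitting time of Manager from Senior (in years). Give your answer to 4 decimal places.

Let t(s) be the expected number of years to first reach Manager from state s, with t(Manager) = 0. Conditioning on the first year:
t(Junior) = 1 + 0.35·t(Junior) + 0.2·t(Trainee) + 0.15·t(Senior)
t(Trainee) = 1 + 0.2·t(Junior) + 0.25·t(Trainee) + 0.25·t(Senior)
t(Senior) = 1 + 0.3·t(Junior) + 0.2·t(Trainee) + 0.1·t(Senior)
Solving: t(Junior) = 3.1616, t(Trainee) = 3.1300, t(Senior) = 2.8605.
Expected years from Senior to Manager: 2.8605.

2.8605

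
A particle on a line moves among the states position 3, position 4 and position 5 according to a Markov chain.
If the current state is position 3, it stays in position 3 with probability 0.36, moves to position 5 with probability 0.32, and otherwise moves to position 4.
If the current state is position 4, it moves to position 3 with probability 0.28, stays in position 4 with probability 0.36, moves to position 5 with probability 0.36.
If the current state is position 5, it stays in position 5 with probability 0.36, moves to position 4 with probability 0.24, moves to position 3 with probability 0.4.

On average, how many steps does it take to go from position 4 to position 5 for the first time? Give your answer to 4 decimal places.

Let t(s) be the expected number of steps to first reach position 5 from state s, with t(position 5) = 0. Conditioning on the first step:
t(position 3) = 1 + 0.36·t(position 3) + 0.32·t(position 4)
t(position 4) = 1 + 0.28·t(position 3) + 0.36·t(position 4)
Solving: t(position 3) = 3.0000, t(position 4) = 2.8750.
Expected steps from position 4 to position 5: 2.8750.

2.8750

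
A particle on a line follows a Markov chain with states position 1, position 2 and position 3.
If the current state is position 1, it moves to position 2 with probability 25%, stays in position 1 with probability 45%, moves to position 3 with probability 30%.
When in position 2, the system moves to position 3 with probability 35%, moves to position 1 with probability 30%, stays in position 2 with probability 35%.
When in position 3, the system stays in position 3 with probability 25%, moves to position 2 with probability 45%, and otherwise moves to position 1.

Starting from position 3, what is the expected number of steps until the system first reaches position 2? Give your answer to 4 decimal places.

Let t(s) be the expected number of steps to first reach position 2 from state s, with t(position 2) = 0. Conditioning on the first step:
t(position 1) = 1 + 0.45·t(position 1) + 0.3·t(position 3)
t(position 3) = 1 + 0.3·t(position 1) + 0.25·t(position 3)
Solving: t(position 1) = 3.2558, t(position 3) = 2.6357.
Expected steps from position 3 to position 2: 2.6357.

2.6357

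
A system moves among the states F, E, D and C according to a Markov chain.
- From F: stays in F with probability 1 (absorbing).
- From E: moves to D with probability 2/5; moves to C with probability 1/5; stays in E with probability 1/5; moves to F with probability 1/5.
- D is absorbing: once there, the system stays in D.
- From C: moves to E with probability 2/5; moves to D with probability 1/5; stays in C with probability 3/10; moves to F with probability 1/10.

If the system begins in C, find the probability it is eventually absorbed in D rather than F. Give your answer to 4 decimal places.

Let h(s) be the probability of absorption at D starting from transient state s. Then h(D) = 1 and h(F) = 0. By first-step analysis:
h(E) = 0.2·0 + 0.2·h(E) + 0.4·1 + 0.2·h(C)
h(C) = 0.1·0 + 0.4·h(E) + 0.2·1 + 0.3·h(C)
Solving: h(E) = 0.6667, h(C) = 0.6667.
Starting from C, the probability is 0.6667.

0.6667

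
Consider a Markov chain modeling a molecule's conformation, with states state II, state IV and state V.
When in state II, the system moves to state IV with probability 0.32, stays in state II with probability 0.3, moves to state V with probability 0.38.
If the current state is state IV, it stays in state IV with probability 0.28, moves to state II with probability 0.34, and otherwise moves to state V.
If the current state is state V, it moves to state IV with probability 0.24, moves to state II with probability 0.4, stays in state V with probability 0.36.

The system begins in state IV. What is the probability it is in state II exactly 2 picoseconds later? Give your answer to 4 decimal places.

Sum over the intermediate state after 1 picosecond:
P = P(state IV→state II)·P(state II→state II) + P(state IV→state IV)·P(state IV→state II) + P(state IV→state V)·P(state V→state II)
  = 0.34×0.3 + 0.28×0.34 + 0.38×0.4
  = 0.1020 + 0.0952 + 0.1520 = 0.3492

0.3492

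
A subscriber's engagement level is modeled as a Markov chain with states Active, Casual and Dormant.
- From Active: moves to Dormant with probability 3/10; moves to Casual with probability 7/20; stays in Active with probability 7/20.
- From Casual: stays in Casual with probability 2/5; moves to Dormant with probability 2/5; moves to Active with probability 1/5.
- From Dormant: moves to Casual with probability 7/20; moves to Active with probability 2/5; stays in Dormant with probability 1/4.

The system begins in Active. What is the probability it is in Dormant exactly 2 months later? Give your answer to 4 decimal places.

Sum over the intermediate state after 1 month:
P = P(Active→Active)·P(Active→Dormant) + P(Active→Casual)·P(Casual→Dormant) + P(Active→Dormant)·P(Dormant→Dormant)
  = 0.35×0.3 + 0.35×0.4 + 0.3×0.25
  = 0.1050 + 0.1400 + 0.0750 = 0.3200

0.3200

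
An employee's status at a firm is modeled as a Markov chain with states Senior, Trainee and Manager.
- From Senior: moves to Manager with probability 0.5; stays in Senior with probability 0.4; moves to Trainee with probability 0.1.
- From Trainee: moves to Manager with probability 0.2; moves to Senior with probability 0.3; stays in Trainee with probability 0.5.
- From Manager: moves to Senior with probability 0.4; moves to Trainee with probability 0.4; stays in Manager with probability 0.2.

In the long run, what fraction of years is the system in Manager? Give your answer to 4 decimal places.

0.3103

Let the stationary distribution be π with π = πP and π_1 + π_2 + π_3 = 1.
π_1 = 0.4·π_1 + 0.3·π_2 + 0.4·π_3
π_2 = 0.1·π_1 + 0.5·π_2 + 0.4·π_3
Solving with the normalization constraint gives π = (0.3678, 0.3218, 0.3103).
So the stationary probability of Manager is 0.3103.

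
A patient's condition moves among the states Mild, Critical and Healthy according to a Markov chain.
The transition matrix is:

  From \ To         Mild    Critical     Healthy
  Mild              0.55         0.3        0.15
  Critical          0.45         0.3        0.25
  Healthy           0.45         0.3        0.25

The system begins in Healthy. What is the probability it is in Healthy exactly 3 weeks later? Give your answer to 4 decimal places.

Propagate the distribution vector 3 weeks from Healthy.
After 0 weeks: (0.0000, 0.0000, 1.0000)
After 1 week: (0.4500, 0.3000, 0.2500)
After 2 weeks: (0.4950, 0.3000, 0.2050)
After 3 weeks: (0.4995, 0.3000, 0.2005)
P(in Healthy after 3 weeks) = 0.2005

0.2005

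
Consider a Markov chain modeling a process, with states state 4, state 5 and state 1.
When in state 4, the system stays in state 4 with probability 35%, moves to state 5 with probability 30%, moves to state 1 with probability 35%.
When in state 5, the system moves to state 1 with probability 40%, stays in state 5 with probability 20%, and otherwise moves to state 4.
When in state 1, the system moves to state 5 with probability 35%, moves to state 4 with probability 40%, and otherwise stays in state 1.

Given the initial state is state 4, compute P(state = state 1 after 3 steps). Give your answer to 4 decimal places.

0.3314

Propagate the distribution vector 3 steps from state 4.
After 0 steps: (1.0000, 0.0000, 0.0000)
After 1 step: (0.3500, 0.3000, 0.3500)
After 2 steps: (0.3825, 0.2875, 0.3300)
After 3 steps: (0.3809, 0.2878, 0.3314)
P(in state 1 after 3 steps) = 0.3314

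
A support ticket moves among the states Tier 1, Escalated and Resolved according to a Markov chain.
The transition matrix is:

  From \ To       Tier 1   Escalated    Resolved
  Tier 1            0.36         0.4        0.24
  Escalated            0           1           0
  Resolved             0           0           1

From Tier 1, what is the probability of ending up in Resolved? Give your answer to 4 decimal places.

Let h(s) be the probability of absorption at Resolved starting from transient state s. Then h(Resolved) = 1 and h(Escalated) = 0. By first-step analysis:
h(Tier 1) = 0.36·h(Tier 1) + 0.4·0 + 0.24·1
Solving: h(Tier 1) = 0.3750.
Starting from Tier 1, the probability is 0.3750.

0.3750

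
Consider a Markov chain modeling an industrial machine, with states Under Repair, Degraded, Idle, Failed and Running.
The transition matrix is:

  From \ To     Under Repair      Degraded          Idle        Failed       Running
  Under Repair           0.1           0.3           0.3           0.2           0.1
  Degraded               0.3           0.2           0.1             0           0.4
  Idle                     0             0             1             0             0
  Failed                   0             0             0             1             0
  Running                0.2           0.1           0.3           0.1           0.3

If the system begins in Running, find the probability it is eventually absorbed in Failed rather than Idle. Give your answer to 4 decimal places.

Let h(s) be the probability of absorption at Failed starting from transient state s. Then h(Failed) = 1 and h(Idle) = 0. By first-step analysis:
h(Under Repair) = 0.1·h(Under Repair) + 0.3·h(Degraded) + 0.3·0 + 0.2·1 + 0.1·h(Running)
h(Degraded) = 0.3·h(Under Repair) + 0.2·h(Degraded) + 0.1·0 + 0.4·h(Running)
h(Running) = 0.2·h(Under Repair) + 0.1·h(Degraded) + 0.3·0 + 0.1·1 + 0.3·h(Running)
Solving: h(Under Repair) = 0.3425, h(Degraded) = 0.2680, h(Running) = 0.2790.
Starting from Running, the probability is 0.2790.

0.2790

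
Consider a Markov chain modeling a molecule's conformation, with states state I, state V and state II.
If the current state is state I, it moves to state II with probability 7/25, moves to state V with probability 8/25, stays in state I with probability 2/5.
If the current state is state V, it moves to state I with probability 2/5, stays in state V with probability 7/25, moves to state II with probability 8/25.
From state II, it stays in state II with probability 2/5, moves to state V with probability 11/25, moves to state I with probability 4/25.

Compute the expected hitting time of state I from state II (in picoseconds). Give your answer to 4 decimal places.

3.9835

Let t(s) be the expected number of picoseconds to first reach state I from state s, with t(state I) = 0. Conditioning on the first picosecond:
t(state V) = 1 + 0.28·t(state V) + 0.32·t(state II)
t(state II) = 1 + 0.44·t(state V) + 0.4·t(state II)
Solving: t(state V) = 3.1593, t(state II) = 3.9835.
Expected picoseconds from state II to state I: 3.9835.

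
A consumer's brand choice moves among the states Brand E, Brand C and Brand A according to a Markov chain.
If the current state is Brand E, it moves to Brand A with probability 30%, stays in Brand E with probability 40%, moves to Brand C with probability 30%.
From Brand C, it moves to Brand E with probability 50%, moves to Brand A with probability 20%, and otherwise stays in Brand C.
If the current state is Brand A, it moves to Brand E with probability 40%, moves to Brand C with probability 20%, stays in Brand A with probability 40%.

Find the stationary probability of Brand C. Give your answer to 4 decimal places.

Let the stationary distribution be π with π = πP and π_1 + π_2 + π_3 = 1.
π_1 = 0.4·π_1 + 0.5·π_2 + 0.4·π_3
π_2 = 0.3·π_1 + 0.3·π_2 + 0.2·π_3
Solving with the normalization constraint gives π = (0.4270, 0.2697, 0.3034).
So the stationary probability of Brand C is 0.2697.

0.2697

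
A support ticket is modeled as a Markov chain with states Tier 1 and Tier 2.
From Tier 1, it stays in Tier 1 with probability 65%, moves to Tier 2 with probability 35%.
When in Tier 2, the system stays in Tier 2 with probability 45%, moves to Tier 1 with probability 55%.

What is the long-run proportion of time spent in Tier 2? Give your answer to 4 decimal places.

0.3889

Let the stationary distribution be π with π = πP and π_1 + π_2 = 1.
π_1 = 0.65·π_1 + 0.55·π_2
Solving with the normalization constraint gives π = (0.6111, 0.3889).
So the stationary probability of Tier 2 is 0.3889.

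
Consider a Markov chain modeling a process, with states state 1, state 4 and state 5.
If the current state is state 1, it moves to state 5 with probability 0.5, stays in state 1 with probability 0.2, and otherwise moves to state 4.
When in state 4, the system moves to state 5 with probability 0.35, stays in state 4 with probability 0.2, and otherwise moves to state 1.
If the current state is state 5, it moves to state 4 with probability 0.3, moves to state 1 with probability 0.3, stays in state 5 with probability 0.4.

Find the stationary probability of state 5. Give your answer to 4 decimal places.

Let the stationary distribution be π with π = πP and π_1 + π_2 + π_3 = 1.
π_1 = 0.2·π_1 + 0.45·π_2 + 0.3·π_3
π_2 = 0.3·π_1 + 0.2·π_2 + 0.3·π_3
Solving with the normalization constraint gives π = (0.3099, 0.2727, 0.4174).
So the stationary probability of state 5 is 0.4174.

0.4174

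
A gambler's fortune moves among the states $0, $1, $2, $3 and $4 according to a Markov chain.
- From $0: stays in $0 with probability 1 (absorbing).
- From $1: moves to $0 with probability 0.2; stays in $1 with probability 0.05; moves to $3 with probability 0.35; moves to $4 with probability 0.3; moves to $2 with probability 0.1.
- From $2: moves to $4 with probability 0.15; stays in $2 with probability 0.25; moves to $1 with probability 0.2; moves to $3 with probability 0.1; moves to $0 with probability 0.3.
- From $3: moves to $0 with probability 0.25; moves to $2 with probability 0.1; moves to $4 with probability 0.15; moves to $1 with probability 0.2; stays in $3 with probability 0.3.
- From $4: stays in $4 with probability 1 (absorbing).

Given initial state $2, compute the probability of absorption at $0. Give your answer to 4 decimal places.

0.6085

Let h(s) be the probability of absorption at $0 starting from transient state s. Then h($0) = 1 and h($4) = 0. By first-step analysis:
h($1) = 0.2·1 + 0.05·h($1) + 0.1·h($2) + 0.35·h($3) + 0.3·0
h($2) = 0.3·1 + 0.2·h($1) + 0.25·h($2) + 0.1·h($3) + 0.15·0
h($3) = 0.25·1 + 0.2·h($1) + 0.1·h($2) + 0.3·h($3) + 0.15·0
Solving: h($1) = 0.4897, h($2) = 0.6085, h($3) = 0.5840.
Starting from $2, the probability is 0.6085.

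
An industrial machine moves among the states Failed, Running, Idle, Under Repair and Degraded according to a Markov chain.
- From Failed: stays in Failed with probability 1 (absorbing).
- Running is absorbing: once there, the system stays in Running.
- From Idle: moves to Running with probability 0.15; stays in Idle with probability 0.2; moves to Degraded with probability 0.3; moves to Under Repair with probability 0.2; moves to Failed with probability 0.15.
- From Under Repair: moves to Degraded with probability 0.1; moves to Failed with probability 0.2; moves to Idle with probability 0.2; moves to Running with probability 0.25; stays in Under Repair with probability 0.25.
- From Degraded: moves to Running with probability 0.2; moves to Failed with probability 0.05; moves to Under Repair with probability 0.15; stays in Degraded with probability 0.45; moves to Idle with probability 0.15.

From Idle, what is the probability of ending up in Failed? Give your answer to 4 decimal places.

Let h(s) be the probability of absorption at Failed starting from transient state s. Then h(Failed) = 1 and h(Running) = 0. By first-step analysis:
h(Idle) = 0.15·1 + 0.15·0 + 0.2·h(Idle) + 0.2·h(Under Repair) + 0.3·h(Degraded)
h(Under Repair) = 0.2·1 + 0.25·0 + 0.2·h(Idle) + 0.25·h(Under Repair) + 0.1·h(Degraded)
h(Degraded) = 0.05·1 + 0.2·0 + 0.15·h(Idle) + 0.15·h(Under Repair) + 0.45·h(Degraded)
Solving: h(Idle) = 0.4111, h(Under Repair) = 0.4186, h(Degraded) = 0.3172.
Starting from Idle, the probability is 0.4111.

0.4111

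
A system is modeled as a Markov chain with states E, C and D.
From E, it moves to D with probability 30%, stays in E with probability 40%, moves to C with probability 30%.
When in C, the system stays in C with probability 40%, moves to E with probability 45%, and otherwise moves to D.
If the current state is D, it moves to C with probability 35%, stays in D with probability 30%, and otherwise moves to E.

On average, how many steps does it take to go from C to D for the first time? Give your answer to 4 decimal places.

4.6667

Let t(s) be the expected number of steps to first reach D from state s, with t(D) = 0. Conditioning on the first step:
t(E) = 1 + 0.4·t(E) + 0.3·t(C)
t(C) = 1 + 0.45·t(E) + 0.4·t(C)
Solving: t(E) = 4.0000, t(C) = 4.6667.
Expected steps from C to D: 4.6667.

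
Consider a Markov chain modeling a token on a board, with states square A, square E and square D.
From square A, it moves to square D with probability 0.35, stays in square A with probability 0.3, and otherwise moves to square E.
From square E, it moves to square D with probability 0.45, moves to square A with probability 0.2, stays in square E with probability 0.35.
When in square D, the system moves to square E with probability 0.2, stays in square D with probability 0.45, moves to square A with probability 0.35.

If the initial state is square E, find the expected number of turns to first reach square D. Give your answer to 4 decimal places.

Let t(s) be the expected number of turns to first reach square D from state s, with t(square D) = 0. Conditioning on the first turn:
t(square A) = 1 + 0.3·t(square A) + 0.35·t(square E)
t(square E) = 1 + 0.2·t(square A) + 0.35·t(square E)
Solving: t(square A) = 2.5974, t(square E) = 2.3377.
Expected turns from square E to square D: 2.3377.

2.3377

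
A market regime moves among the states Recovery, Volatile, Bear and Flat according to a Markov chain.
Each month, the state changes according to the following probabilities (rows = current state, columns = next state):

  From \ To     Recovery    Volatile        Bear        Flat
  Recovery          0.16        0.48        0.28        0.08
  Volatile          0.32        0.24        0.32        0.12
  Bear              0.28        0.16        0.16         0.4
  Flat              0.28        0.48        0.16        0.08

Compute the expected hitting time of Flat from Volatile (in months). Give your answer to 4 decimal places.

Let t(s) be the expected number of months to first reach Flat from state s, with t(Flat) = 0. Conditioning on the first month:
t(Recovery) = 1 + 0.16·t(Recovery) + 0.48·t(Volatile) + 0.28·t(Bear)
t(Volatile) = 1 + 0.32·t(Recovery) + 0.24·t(Volatile) + 0.32·t(Bear)
t(Bear) = 1 + 0.28·t(Recovery) + 0.16·t(Volatile) + 0.16·t(Bear)
Solving: t(Recovery) = 5.6677, t(Volatile) = 5.4348, t(Bear) = 4.1149.
Expected months from Volatile to Flat: 5.4348.

5.4348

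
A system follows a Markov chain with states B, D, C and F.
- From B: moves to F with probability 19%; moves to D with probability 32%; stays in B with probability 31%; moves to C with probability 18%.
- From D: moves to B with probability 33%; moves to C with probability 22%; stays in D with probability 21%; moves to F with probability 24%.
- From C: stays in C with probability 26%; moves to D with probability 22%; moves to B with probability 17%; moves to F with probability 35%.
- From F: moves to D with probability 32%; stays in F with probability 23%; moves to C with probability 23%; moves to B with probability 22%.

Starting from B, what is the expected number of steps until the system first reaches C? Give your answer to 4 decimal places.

4.9461

Let t(s) be the expected number of steps to first reach C from state s, with t(C) = 0. Conditioning on the first step:
t(B) = 1 + 0.31·t(B) + 0.32·t(D) + 0.19·t(F)
t(D) = 1 + 0.33·t(B) + 0.21·t(D) + 0.24·t(F)
t(F) = 1 + 0.22·t(B) + 0.32·t(D) + 0.23·t(F)
Solving: t(B) = 4.9461, t(D) = 4.7563, t(F) = 4.6885.
Expected steps from B to C: 4.9461.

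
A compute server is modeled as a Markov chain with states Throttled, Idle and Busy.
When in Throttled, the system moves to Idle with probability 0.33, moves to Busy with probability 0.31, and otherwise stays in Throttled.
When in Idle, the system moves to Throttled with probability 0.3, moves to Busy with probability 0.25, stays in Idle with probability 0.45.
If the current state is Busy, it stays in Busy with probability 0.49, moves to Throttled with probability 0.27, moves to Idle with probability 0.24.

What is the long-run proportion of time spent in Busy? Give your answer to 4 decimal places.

0.3533

Let the stationary distribution be π with π = πP and π_1 + π_2 + π_3 = 1.
π_1 = 0.36·π_1 + 0.3·π_2 + 0.27·π_3
π_2 = 0.33·π_1 + 0.45·π_2 + 0.24·π_3
Solving with the normalization constraint gives π = (0.3079, 0.3389, 0.3533).
So the stationary probability of Busy is 0.3533.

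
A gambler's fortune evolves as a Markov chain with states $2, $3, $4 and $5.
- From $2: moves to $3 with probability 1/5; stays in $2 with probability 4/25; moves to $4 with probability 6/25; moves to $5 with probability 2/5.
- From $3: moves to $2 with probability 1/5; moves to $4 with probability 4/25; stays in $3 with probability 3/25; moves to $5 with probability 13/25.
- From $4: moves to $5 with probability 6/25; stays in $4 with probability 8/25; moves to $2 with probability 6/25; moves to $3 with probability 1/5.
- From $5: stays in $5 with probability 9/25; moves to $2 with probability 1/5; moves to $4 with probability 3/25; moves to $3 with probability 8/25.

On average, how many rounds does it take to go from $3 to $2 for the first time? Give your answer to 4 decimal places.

Let t(s) be the expected number of rounds to first reach $2 from state s, with t($2) = 0. Conditioning on the first round:
t($3) = 1 + 0.12·t($3) + 0.16·t($4) + 0.52·t($5)
t($4) = 1 + 0.2·t($3) + 0.32·t($4) + 0.24·t($5)
t($5) = 1 + 0.32·t($3) + 0.12·t($4) + 0.36·t($5)
Solving: t($3) = 4.8346, t($4) = 4.6017, t($5) = 4.8426.
Expected rounds from $3 to $2: 4.8346.

4.8346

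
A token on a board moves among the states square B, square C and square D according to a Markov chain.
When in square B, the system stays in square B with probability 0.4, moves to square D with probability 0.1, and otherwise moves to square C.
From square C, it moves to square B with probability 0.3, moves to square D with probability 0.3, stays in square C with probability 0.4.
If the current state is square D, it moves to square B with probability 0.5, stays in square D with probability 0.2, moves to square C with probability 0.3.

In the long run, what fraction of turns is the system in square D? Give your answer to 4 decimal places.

Let the stationary distribution be π with π = πP and π_1 + π_2 + π_3 = 1.
π_1 = 0.4·π_1 + 0.3·π_2 + 0.5·π_3
π_2 = 0.5·π_1 + 0.4·π_2 + 0.3·π_3
Solving with the normalization constraint gives π = (0.3786, 0.4175, 0.2039).
So the stationary probability of square D is 0.2039.

0.2039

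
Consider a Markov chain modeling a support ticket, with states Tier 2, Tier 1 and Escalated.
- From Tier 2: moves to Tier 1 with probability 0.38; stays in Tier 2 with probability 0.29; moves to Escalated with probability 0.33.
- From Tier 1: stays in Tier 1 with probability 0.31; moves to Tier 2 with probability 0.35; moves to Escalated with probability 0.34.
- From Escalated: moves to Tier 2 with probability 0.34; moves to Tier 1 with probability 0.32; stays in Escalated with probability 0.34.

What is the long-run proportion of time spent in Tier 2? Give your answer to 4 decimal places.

0.3270

Let the stationary distribution be π with π = πP and π_1 + π_2 + π_3 = 1.
π_1 = 0.29·π_1 + 0.35·π_2 + 0.34·π_3
π_2 = 0.38·π_1 + 0.31·π_2 + 0.32·π_3
Solving with the normalization constraint gives π = (0.3270, 0.3363, 0.3367).
So the stationary probability of Tier 2 is 0.3270.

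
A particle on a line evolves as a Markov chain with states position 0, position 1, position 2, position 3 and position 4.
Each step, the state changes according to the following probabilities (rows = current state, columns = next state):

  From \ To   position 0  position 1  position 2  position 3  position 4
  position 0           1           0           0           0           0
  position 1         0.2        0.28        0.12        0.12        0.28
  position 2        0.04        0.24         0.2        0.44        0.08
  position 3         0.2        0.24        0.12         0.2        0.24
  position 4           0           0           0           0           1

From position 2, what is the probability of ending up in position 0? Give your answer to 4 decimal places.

Let h(s) be the probability of absorption at position 0 starting from transient state s. Then h(position 0) = 1 and h(position 4) = 0. By first-step analysis:
h(position 1) = 0.2·1 + 0.28·h(position 1) + 0.12·h(position 2) + 0.12·h(position 3) + 0.28·0
h(position 2) = 0.04·1 + 0.24·h(position 1) + 0.2·h(position 2) + 0.44·h(position 3) + 0.08·0
h(position 3) = 0.2·1 + 0.24·h(position 1) + 0.12·h(position 2) + 0.2·h(position 3) + 0.24·0
Solving: h(position 1) = 0.4205, h(position 2) = 0.4175, h(position 3) = 0.4388.
Starting from position 2, the probability is 0.4175.

0.4175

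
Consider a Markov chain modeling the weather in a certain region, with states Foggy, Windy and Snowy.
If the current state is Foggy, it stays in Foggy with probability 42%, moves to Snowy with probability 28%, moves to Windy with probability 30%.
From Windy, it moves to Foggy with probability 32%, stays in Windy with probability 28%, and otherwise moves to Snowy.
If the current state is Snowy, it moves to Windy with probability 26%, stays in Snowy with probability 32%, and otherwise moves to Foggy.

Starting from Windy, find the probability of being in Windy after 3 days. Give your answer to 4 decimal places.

0.2812

Propagate the distribution vector 3 days from Windy.
After 0 days: (0.0000, 1.0000, 0.0000)
After 1 day: (0.3200, 0.2800, 0.4000)
After 2 days: (0.3920, 0.2784, 0.3296)
After 3 days: (0.3922, 0.2812, 0.3266)
P(in Windy after 3 days) = 0.2812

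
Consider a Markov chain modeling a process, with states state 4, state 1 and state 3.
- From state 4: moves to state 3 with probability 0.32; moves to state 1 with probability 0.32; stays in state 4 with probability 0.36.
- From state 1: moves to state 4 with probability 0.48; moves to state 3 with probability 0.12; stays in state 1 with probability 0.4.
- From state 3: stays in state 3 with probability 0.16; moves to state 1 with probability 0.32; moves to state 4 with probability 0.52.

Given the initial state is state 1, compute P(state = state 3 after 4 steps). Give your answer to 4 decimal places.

0.2161

Propagate the distribution vector 4 steps from state 1.
After 0 steps: (0.0000, 1.0000, 0.0000)
After 1 step: (0.4800, 0.4000, 0.1200)
After 2 steps: (0.4272, 0.3520, 0.2208)
After 3 steps: (0.4376, 0.3482, 0.2143)
After 4 steps: (0.4361, 0.3479, 0.2161)
P(in state 3 after 4 steps) = 0.2161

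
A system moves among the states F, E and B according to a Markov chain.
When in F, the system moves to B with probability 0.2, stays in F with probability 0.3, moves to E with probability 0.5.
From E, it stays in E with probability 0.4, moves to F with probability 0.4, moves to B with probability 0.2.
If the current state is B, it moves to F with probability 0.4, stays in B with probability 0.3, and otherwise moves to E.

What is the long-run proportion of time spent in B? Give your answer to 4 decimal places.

0.2222

Let the stationary distribution be π with π = πP and π_1 + π_2 + π_3 = 1.
π_1 = 0.3·π_1 + 0.4·π_2 + 0.4·π_3
π_2 = 0.5·π_1 + 0.4·π_2 + 0.3·π_3
Solving with the normalization constraint gives π = (0.3636, 0.4141, 0.2222).
So the stationary probability of B is 0.2222.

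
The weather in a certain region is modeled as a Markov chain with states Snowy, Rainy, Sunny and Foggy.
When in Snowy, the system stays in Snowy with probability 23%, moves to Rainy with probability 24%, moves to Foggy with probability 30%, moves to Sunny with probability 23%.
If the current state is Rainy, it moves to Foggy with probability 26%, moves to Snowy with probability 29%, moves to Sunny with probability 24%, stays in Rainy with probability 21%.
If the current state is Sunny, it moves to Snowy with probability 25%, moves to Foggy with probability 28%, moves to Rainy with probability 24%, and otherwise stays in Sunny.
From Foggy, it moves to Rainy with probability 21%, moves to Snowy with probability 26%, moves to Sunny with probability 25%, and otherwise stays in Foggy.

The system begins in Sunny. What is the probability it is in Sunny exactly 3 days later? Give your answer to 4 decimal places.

0.2378

Propagate the distribution vector 3 days from Sunny.
After 0 days: (0.0000, 0.0000, 1.0000, 0.0000)
After 1 day: (0.2500, 0.2400, 0.2300, 0.2800)
After 2 days: (0.2574, 0.2244, 0.2380, 0.2802)
After 3 days: (0.2566, 0.2249, 0.2378, 0.2807)
P(in Sunny after 3 days) = 0.2378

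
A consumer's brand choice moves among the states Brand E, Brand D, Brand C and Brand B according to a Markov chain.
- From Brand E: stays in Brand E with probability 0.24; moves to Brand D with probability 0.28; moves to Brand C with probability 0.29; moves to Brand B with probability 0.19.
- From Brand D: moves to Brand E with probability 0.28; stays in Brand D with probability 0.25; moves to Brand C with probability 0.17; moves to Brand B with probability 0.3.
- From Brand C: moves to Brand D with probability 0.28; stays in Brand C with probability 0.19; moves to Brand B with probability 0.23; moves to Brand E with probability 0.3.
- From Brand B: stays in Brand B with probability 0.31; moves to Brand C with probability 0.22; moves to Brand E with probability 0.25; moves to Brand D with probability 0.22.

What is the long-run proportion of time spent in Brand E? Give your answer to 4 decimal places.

Let the stationary distribution be π with π = πP and π_1 + π_2 + π_3 + π_4 = 1.
π_1 = 0.24·π_1 + 0.28·π_2 + 0.3·π_3 + 0.25·π_4
π_2 = 0.28·π_1 + 0.25·π_2 + 0.28·π_3 + 0.22·π_4
π_3 = 0.29·π_1 + 0.17·π_2 + 0.19·π_3 + 0.22·π_4
Solving with the normalization constraint gives π = (0.2660, 0.2568, 0.2192, 0.2580).
So the stationary probability of Brand E is 0.2660.

0.2660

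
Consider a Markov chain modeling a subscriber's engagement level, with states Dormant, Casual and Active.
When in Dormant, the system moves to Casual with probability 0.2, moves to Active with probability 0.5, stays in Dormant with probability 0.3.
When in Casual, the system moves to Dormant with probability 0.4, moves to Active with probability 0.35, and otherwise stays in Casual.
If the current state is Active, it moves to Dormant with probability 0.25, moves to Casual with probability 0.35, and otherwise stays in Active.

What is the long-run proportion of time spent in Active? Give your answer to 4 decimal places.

0.4169

Let the stationary distribution be π with π = πP and π_1 + π_2 + π_3 = 1.
π_1 = 0.3·π_1 + 0.4·π_2 + 0.25·π_3
π_2 = 0.2·π_1 + 0.25·π_2 + 0.35·π_3
Solving with the normalization constraint gives π = (0.3068, 0.2763, 0.4169).
So the stationary probability of Active is 0.4169.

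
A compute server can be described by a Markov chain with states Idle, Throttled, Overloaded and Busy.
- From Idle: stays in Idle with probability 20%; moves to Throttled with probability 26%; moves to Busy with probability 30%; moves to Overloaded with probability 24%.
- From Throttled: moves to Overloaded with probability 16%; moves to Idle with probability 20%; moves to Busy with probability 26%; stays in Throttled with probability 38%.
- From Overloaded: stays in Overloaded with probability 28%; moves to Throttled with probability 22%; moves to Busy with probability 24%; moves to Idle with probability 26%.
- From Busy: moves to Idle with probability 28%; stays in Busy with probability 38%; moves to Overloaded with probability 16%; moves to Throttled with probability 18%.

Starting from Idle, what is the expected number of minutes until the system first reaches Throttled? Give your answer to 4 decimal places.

4.4224

Let t(s) be the expected number of minutes to first reach Throttled from state s, with t(Throttled) = 0. Conditioning on the first minute:
t(Idle) = 1 + 0.2·t(Idle) + 0.24·t(Overloaded) + 0.3·t(Busy)
t(Overloaded) = 1 + 0.26·t(Idle) + 0.28·t(Overloaded) + 0.24·t(Busy)
t(Busy) = 1 + 0.28·t(Idle) + 0.16·t(Overloaded) + 0.38·t(Busy)
Solving: t(Idle) = 4.4224, t(Overloaded) = 4.5835, t(Busy) = 4.7930.
Expected minutes from Idle to Throttled: 4.4224.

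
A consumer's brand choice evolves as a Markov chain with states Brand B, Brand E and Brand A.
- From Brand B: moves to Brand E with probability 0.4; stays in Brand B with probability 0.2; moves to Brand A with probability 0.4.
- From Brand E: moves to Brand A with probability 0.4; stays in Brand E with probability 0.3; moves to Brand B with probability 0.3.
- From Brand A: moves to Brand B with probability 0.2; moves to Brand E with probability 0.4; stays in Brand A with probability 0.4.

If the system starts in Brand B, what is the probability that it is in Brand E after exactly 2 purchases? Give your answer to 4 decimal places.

Sum over the intermediate state after 1 purchase:
P = P(Brand B→Brand B)·P(Brand B→Brand E) + P(Brand B→Brand E)·P(Brand E→Brand E) + P(Brand B→Brand A)·P(Brand A→Brand E)
  = 0.2×0.4 + 0.4×0.3 + 0.4×0.4
  = 0.0800 + 0.1200 + 0.1600 = 0.3600

0.3600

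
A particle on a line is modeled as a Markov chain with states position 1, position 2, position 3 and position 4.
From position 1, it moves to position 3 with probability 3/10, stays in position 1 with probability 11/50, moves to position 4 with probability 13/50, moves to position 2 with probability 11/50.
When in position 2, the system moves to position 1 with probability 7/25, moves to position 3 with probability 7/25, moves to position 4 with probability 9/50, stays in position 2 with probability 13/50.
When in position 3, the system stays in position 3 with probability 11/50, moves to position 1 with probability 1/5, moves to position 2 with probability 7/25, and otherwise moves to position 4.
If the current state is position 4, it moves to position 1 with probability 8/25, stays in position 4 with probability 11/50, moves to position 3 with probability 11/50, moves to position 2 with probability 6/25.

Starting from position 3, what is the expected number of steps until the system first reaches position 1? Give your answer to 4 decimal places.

3.9843

Let t(s) be the expected number of steps to first reach position 1 from state s, with t(position 1) = 0. Conditioning on the first step:
t(position 2) = 1 + 0.26·t(position 2) + 0.28·t(position 3) + 0.18·t(position 4)
t(position 3) = 1 + 0.28·t(position 2) + 0.22·t(position 3) + 0.3·t(position 4)
t(position 4) = 1 + 0.24·t(position 2) + 0.22·t(position 3) + 0.22·t(position 4)
Solving: t(position 2) = 3.7228, t(position 3) = 3.9843, t(position 4) = 3.5513.
Expected steps from position 3 to position 1: 3.9843.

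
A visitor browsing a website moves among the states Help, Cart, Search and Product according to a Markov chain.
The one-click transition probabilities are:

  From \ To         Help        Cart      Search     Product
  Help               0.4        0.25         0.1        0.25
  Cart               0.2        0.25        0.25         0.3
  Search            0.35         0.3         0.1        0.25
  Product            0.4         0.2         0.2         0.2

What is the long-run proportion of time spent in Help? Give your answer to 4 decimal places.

0.3428

Let the stationary distribution be π with π = πP and π_1 + π_2 + π_3 + π_4 = 1.
π_1 = 0.4·π_1 + 0.2·π_2 + 0.35·π_3 + 0.4·π_4
π_2 = 0.25·π_1 + 0.25·π_2 + 0.3·π_3 + 0.2·π_4
π_3 = 0.1·π_1 + 0.25·π_2 + 0.1·π_3 + 0.2·π_4
Solving with the normalization constraint gives π = (0.3428, 0.2456, 0.1618, 0.2498).
So the stationary probability of Help is 0.3428.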